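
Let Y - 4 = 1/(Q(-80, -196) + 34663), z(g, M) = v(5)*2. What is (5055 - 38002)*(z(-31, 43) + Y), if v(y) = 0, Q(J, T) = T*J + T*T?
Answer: -11697404039/88759 ≈ -1.3179e+5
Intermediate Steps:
Q(J, T) = T**2 + J*T (Q(J, T) = J*T + T**2 = T**2 + J*T)
z(g, M) = 0 (z(g, M) = 0*2 = 0)
Y = 355037/88759 (Y = 4 + 1/(-196*(-80 - 196) + 34663) = 4 + 1/(-196*(-276) + 34663) = 4 + 1/(54096 + 34663) = 4 + 1/88759 = 355037/88759 ≈ 4.0000)
(5055 - 38002)*(z(-31, 43) + Y) = (5055 - 38002)*(0 + 355037/88759) = -32947*355037/88759 = -11697404039/88759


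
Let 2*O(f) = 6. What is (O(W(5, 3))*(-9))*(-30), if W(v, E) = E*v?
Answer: 810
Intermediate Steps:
O(f) = 3 (O(f) = (1/2)*6 = 3)
(O(W(5, 3))*(-9))*(-30) = (3*(-9))*(-30) = -27*(-30) = 810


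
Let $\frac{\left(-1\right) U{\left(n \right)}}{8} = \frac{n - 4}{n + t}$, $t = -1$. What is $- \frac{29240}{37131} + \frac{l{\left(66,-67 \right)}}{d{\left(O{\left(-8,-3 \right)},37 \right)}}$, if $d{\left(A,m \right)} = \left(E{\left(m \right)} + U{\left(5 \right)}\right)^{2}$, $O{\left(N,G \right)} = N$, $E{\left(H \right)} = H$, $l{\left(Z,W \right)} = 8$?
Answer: $- \frac{35521952}{45485475} \approx -0.78095$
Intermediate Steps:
$U{\left(n \right)} = - \frac{8 \left(-4 + n\right)}{-1 + n}$ ($U{\left(n \right)} = - 8 \frac{n - 4}{n - 1} = - 8 \frac{-4 + n}{-1 + n} = - \frac{8 \left(-4 + n\right)}{-1 + n}$)
$d{\left(A,m \right)} = \left(-2 + m\right)^{2}$ ($d{\left(A,m \right)} = \left(m + \frac{8 \left(4 - 5\right)}{-1 + 5}\right)^{2} = \left(m + \frac{8 \left(4 - 5\right)}{4}\right)^{2} = \left(m + 8 \cdot \frac{1}{4} \left(-1\right)\right)^{2} = \left(m - 2\right)^{2} = \left(-2 + m\right)^{2}$)
$- \frac{29240}{37131} + \frac{l{\left(66,-67 \right)}}{d{\left(O{\left(-8,-3 \right)},37 \right)}} = - \frac{29240}{37131} + \frac{8}{\left(-2 + 37\right)^{2}} = \left(-29240\right) \frac{1}{37131} + \frac{8}{35^{2}} = - \frac{29240}{37131} + \frac{8}{1225} = - \frac{35521952}{45485475}$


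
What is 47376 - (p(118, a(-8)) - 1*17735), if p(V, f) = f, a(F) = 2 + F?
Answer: 65117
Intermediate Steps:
47376 - (p(118, a(-8)) - 1*17735) = 47376 - ((2 - 8) - 1*17735) = 47376 - (-6 - 17735) = 47376 - 1*(-17741) = 47376 + 17741 = 65117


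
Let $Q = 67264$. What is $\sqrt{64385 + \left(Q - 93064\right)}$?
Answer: $\sqrt{38585} \approx 196.43$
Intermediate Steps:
$\sqrt{64385 + \left(Q - 93064\right)} = \sqrt{64385 + \left(67264 - 93064\right)} = \sqrt{64385 - 25800} = \sqrt{38585}$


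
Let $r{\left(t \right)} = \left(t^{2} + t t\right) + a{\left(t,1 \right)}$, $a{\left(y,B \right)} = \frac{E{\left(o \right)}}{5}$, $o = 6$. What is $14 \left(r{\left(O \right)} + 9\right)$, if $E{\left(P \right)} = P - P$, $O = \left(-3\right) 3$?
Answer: $2394$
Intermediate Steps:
$O = -9$
$E{\left(P \right)} = 0$
$a{\left(y,B \right)} = 0$ ($a{\left(y,B \right)} = \frac{0}{5} = 0 \cdot \frac{1}{5} = 0$)
$r{\left(t \right)} = 2 t^{2}$ ($r{\left(t \right)} = \left(t^{2} + t t\right) + 0 = \left(t^{2} + t^{2}\right) + 0 = 2 t^{2} + 0 = 2 t^{2}$)
$14 \left(r{\left(O \right)} + 9\right) = 14 \left(2 \left(-9\right)^{2} + 9\right) = 14 \left(2 \cdot 81 + 9\right) = 14 \left(162 + 9\right) = 14 \cdot 171 = 2394$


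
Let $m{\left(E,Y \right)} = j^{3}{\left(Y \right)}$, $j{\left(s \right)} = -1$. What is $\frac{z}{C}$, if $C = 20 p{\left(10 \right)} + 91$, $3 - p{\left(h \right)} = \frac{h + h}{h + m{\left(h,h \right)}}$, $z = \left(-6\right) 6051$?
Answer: $- \frac{326754}{959} \approx -340.72$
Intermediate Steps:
$z = -36306$
$m{\left(E,Y \right)} = -1$ ($m{\left(E,Y \right)} = \left(-1\right)^{3} = -1$)
$p{\left(h \right)} = 3 - \frac{2 h}{-1 + h}$ ($p{\left(h \right)} = 3 - \frac{h + h}{h - 1} = 3 - \frac{2 h}{-1 + h}$)
$C = \frac{959}{9}$ ($C = 20 \frac{-3 + 10}{-1 + 10} + 91 = 20 \cdot \frac{1}{9} \cdot 7 + 91 = 20 \cdot \frac{7}{9} + 91 = \frac{140}{9} + 91 = \frac{959}{9} \approx 106.56$)
$\frac{z}{C} = - \frac{36306}{\frac{959}{9}} = \left(-36306\right) \frac{9}{959} = - \frac{326754}{959}$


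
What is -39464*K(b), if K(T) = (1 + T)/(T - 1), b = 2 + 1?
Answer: -78928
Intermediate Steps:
b = 3
K(T) = (1 + T)/(-1 + T)
-39464*K(b) = -39464*(1 + 3)/(-1 + 3) = -39464*4/2 = -19732*4 = -39464*2 = -78928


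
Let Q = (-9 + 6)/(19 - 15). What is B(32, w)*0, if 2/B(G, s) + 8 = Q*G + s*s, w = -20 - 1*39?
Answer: 0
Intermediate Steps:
Q = -3/4 ≈ -0.75000
w = -59 (w = -20 - 39 = -59)
B(G, s) = 2/(-8 + s**2 - 3*G/4) (B(G, s) = 2/(-8 + (-3*G/4 + s*s)) = 2/(-8 + (-3*G/4 + s**2)) = 2/(-8 + (s**2 - 3*G/4)) = 2/(-8 + s**2 - 3*G/4))
B(32, w)*0 = (8/(-32 - 3*32 + 4*(-59)**2))*0 = (8/(-32 - 96 + 4*3481))*0 = (8/(-32 - 96 + 13924))*0 = (8/13796)*0 = (8*(1/13796))*0 = (2/3449)*0 = 0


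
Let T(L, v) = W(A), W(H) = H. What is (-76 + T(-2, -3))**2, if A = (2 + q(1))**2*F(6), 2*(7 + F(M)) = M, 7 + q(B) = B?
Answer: 19600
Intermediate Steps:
q(B) = -7 + B
F(M) = -7 + M/2
A = -64 (A = (2 + (-7 + 1))**2*(-7 + (1/2)*6) = (2 - 6)**2*(-7 + 3) = (-4)**2*(-4) = 16*(-4) = -64)
T(L, v) = -64
(-76 + T(-2, -3))**2 = (-76 - 64)**2 = (-140)**2 = 19600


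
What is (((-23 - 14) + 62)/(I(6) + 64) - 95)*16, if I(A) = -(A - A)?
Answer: -6055/4 ≈ -1513.8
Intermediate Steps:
I(A) = 0 (I(A) = -1*0 = 0)
(((-23 - 14) + 62)/(I(6) + 64) - 95)*16 = (((-23 - 14) + 62)/(0 + 64) - 95)*16 = ((-37 + 62)/64 - 95)*16 = (25*(1/64) - 95)*16 = (25/64 - 95)*16 = -6055/64*16 = -6055/4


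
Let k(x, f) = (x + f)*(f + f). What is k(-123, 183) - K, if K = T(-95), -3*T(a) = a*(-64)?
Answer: 71960/3 ≈ 23987.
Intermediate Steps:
T(a) = 64*a/3 (T(a) = -a*(-64)/3 = -(-64)*a/3 = 64*a/3)
K = -6080/3 (K = (64/3)*(-95) = -6080/3 ≈ -2026.7)
k(x, f) = 2*f*(f + x) (k(x, f) = (f + x)*(2*f) = 2*f*(f + x))
k(-123, 183) - K = 2*183*(183 - 123) - 1*(-6080/3) = 2*183*60 + 6080/3 = 21960 + 6080/3 = 71960/3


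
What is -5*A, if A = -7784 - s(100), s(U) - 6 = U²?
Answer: 88950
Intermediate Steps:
s(U) = 6 + U²
A = -17790 (A = -7784 - (6 + 100²) = -7784 - (6 + 10000) = -7784 - 1*10006 = -7784 - 10006 = -17790)
-5*A = -5*(-17790) = 88950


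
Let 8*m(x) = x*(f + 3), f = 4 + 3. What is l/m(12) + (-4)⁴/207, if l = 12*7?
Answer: 7076/1035 ≈ 6.8367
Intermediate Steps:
f = 7
m(x) = 5*x/4 (m(x) = (x*(7 + 3))/8 = (x*10)/8 = (10*x)/8 = 5*x/4)
l = 84
l/m(12) + (-4)⁴/207 = 84/(((5/4)*12)) + (-4)⁴/207 = 84/15 + 256*(1/207) = 84*(1/15) + 256/207 = 28/5 + 256/207 = 7076/1035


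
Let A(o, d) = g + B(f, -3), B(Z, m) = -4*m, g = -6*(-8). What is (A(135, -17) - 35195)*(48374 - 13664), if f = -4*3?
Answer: -1219535850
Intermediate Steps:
f = -12
g = 48
A(o, d) = 60 (A(o, d) = 48 - 4*(-3) = 48 + 12 = 60)
(A(135, -17) - 35195)*(48374 - 13664) = (60 - 35195)*(48374 - 13664) = -35135*34710 = -1219535850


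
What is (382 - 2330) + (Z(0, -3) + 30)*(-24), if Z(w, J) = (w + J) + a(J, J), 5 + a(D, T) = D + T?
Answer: -2332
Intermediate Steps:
a(D, T) = -5 + D + T (a(D, T) = -5 + (D + T) = -5 + D + T)
Z(w, J) = -5 + w + 3*J (Z(w, J) = (w + J) + (-5 + J + J) = (J + w) + (-5 + 2*J) = -5 + w + 3*J)
(382 - 2330) + (Z(0, -3) + 30)*(-24) = (382 - 2330) + ((-5 + 0 + 3*(-3)) + 30)*(-24) = -1948 + ((-5 + 0 - 9) + 30)*(-24) = -1948 + (-14 + 30)*(-24) = -1948 + 16*(-24) = -1948 - 384 = -2332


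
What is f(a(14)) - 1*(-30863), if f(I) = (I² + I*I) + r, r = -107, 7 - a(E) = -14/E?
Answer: 30884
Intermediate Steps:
a(E) = 7 + 14/E (a(E) = 7 - (-14)/E = 7 + 14/E)
f(I) = -107 + 2*I² (f(I) = (I² + I*I) - 107 = (I² + I²) - 107 = 2*I² - 107 = -107 + 2*I²)
f(a(14)) - 1*(-30863) = (-107 + 2*(7 + 14/14)²) - 1*(-30863) = (-107 + 2*(7 + 14*(1/14))²) + 30863 = (-107 + 2*(7 + 1)²) + 30863 = (-107 + 2*8²) + 30863 = (-107 + 2*64) + 30863 = (-107 + 128) + 30863 = 21 + 30863 = 30884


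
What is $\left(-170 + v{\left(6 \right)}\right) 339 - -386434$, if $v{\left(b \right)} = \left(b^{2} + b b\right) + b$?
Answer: $355246$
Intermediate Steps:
$v{\left(b \right)} = b + 2 b^{2}$ ($v{\left(b \right)} = \left(b^{2} + b^{2}\right) + b = 2 b^{2} + b = b + 2 b^{2}$)
$\left(-170 + v{\left(6 \right)}\right) 339 - -386434 = \left(-170 + 6 \left(1 + 2 \cdot 6\right)\right) 339 - -386434 = \left(-170 + 6 \left(1 + 12\right)\right) 339 + 386434 = \left(-170 + 6 \cdot 13\right) 339 + 386434 = \left(-170 + 78\right) 339 + 386434 = \left(-92\right) 339 + 386434 = -31188 + 386434 = 355246$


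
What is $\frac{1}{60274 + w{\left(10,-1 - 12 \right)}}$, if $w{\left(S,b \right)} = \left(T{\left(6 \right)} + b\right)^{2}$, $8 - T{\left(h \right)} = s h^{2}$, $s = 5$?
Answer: $\frac{1}{94499} \approx 1.0582 \cdot 10^{-5}$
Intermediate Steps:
$T{\left(h \right)} = 8 - 5 h^{2}$
$w{\left(S,b \right)} = \left(-172 + b\right)^{2}$ ($w{\left(S,b \right)} = \left(\left(8 - 5 \cdot 6^{2}\right) + b\right)^{2} = \left(\left(8 - 180\right) + b\right)^{2} = \left(-172 + b\right)^{2}$)
$\frac{1}{60274 + w{\left(10,-1 - 12 \right)}} = \frac{1}{60274 + \left(-172 - 13\right)^{2}} = \frac{1}{60274 + \left(-185\right)^{2}} = \frac{1}{60274 + 34225} = \frac{1}{94499}$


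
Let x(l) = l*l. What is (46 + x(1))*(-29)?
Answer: -1363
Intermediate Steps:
x(l) = l**2
(46 + x(1))*(-29) = (46 + 1**2)*(-29) = (46 + 1)*(-29) = 47*(-29) = -1363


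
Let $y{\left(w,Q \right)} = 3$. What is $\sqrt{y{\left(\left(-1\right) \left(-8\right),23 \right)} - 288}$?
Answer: $i \sqrt{285} \approx 16.882 i$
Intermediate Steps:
$\sqrt{y{\left(\left(-1\right) \left(-8\right),23 \right)} - 288} = \sqrt{3 - 288} = \sqrt{-285} = i \sqrt{285}$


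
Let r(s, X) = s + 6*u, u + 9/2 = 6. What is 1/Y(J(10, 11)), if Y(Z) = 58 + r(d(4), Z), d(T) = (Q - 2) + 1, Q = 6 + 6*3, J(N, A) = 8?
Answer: 1/90 ≈ 0.011111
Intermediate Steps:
u = 3/2 (u = -9/2 + 6 = 3/2 ≈ 1.5000)
Q = 24 (Q = 6 + 18 = 24)
d(T) = 23 (d(T) = (24 - 2) + 1 = 22 + 1 = 23)
r(s, X) = 9 + s (r(s, X) = s + 6*(3/2) = s + 9 = 9 + s)
Y(Z) = 90 (Y(Z) = 58 + (9 + 23) = 58 + 32 = 90)
1/Y(J(10, 11)) = 1/90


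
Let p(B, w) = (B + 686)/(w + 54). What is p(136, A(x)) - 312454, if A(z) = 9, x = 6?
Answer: -6561260/21 ≈ -3.1244e+5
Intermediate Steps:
p(B, w) = (686 + B)/(54 + w)
p(136, A(x)) - 312454 = (686 + 136)/(54 + 9) - 312454 = 822/63 - 312454 = (1/63)*822 - 312454 = 274/21 - 312454 = -6561260/21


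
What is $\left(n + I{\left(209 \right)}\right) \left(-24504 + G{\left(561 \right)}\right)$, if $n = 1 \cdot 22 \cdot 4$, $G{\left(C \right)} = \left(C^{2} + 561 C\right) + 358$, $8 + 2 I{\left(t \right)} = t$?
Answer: $114098296$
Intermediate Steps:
$I{\left(t \right)} = -4 + \frac{t}{2}$
$G{\left(C \right)} = 358 + C^{2} + 561 C$
$n = 88$ ($n = 22 \cdot 4 = 88$)
$\left(n + I{\left(209 \right)}\right) \left(-24504 + G{\left(561 \right)}\right) = \left(88 + \left(-4 + \frac{1}{2} \cdot 209\right)\right) \left(-24504 + \left(358 + 561^{2} + 561 \cdot 561\right)\right) = \left(88 + \left(-4 + \frac{209}{2}\right)\right) \left(-24504 + \left(358 + 314721 + 314721\right)\right) = \left(88 + \frac{201}{2}\right) \left(-24504 + 629800\right) = \frac{377}{2} \cdot 605296 = 114098296$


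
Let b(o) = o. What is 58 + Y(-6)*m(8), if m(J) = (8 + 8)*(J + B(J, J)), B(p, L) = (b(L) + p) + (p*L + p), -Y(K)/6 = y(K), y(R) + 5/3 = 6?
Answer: -39878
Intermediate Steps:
y(R) = 13/3 (y(R) = -5/3 + 6 = 13/3)
Y(K) = -26 (Y(K) = -6*13/3 = -26)
B(p, L) = L + 2*p + L*p (B(p, L) = (L + p) + (p*L + p) = (L + p) + (L*p + p) = (L + p) + (p + L*p) = L + 2*p + L*p)
m(J) = 16*J² + 64*J (m(J) = (8 + 8)*(J + (J + 2*J + J*J)) = 16*(J + (J + 2*J + J²)) = 16*(J + (J² + 3*J)) = 16*(J² + 4*J) = 16*J² + 64*J)
58 + Y(-6)*m(8) = 58 - 416*8*(4 + 8) = 58 - 416*8*12 = 58 - 26*1536 = 58 - 39936 = -39878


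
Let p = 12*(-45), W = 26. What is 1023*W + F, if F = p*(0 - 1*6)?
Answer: 29838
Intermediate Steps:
p = -540
F = 3240 (F = -540*(0 - 1*6) = -540*(0 - 6) = -540*(-6) = 3240)
1023*W + F = 1023*26 + 3240 = 26598 + 3240 = 29838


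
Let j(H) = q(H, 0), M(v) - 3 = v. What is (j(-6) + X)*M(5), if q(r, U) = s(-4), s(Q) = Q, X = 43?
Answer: 312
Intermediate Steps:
M(v) = 3 + v
q(r, U) = -4
j(H) = -4
(j(-6) + X)*M(5) = (-4 + 43)*(3 + 5) = 39*8 = 312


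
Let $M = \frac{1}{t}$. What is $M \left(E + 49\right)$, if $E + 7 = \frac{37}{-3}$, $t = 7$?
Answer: $\frac{89}{21} \approx 4.2381$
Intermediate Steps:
$E = - \frac{58}{3}$ ($E = -7 + \frac{37}{-3} = -7 + 37 \left(- \frac{1}{3}\right) = -7 - \frac{37}{3} = - \frac{58}{3} \approx -19.333$)
$M = \frac{1}{7} \approx 0.14286$
$M \left(E + 49\right) = \frac{- \frac{58}{3} + 49}{7} = \frac{1}{7} \cdot \frac{89}{3} = \frac{89}{21}$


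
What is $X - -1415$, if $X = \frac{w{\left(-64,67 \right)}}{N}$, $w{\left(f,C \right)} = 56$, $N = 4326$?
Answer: $\frac{437239}{309} \approx 1415.0$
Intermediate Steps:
$X = \frac{4}{309}$ ($X = \frac{56}{4326} = 56 \cdot \frac{1}{4326} = \frac{4}{309} \approx 0.012945$)
$X - -1415 = \frac{4}{309} - -1415 = \frac{4}{309} + 1415 = \frac{437239}{309}$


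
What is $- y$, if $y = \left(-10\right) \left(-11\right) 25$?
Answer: $-2750$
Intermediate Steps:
$y = 2750$ ($y = 110 \cdot 25 = 2750$)
$- y = \left(-1\right) 2750 = -2750$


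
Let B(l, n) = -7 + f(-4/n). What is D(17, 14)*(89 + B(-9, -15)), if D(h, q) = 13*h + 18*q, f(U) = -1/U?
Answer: 148049/4 ≈ 37012.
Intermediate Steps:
B(l, n) = -7 + n/4 (B(l, n) = -7 - 1/((-4/n)) = -7 - (-1)*n/4 = -7 + n/4)
D(17, 14)*(89 + B(-9, -15)) = (13*17 + 18*14)*(89 + (-7 + (¼)*(-15))) = (221 + 252)*(89 + (-7 - 15/4)) = 473*(89 - 43/4) = 473*(313/4) = 148049/4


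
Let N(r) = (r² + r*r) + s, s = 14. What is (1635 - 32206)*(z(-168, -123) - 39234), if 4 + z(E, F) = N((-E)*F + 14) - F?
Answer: -26071129138329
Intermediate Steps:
N(r) = 14 + 2*r² (N(r) = (r² + r*r) + 14 = (r² + r²) + 14 = 2*r² + 14 = 14 + 2*r²)
z(E, F) = 10 - F + 2*(14 - E*F)² (z(E, F) = -4 + ((14 + 2*((-E)*F + 14)²) - F) = -4 + ((14 + 2*(-E*F + 14)²) - F) = -4 + ((14 + 2*(14 - E*F)²) - F) = -4 + (14 - F + 2*(14 - E*F)²) = 10 - F + 2*(14 - E*F)²)
(1635 - 32206)*(z(-168, -123) - 39234) = (1635 - 32206)*((10 - 1*(-123) + 2*(-14 - 168*(-123))²) - 39234) = -30571*((10 + 123 + 2*(-14 + 20664)²) - 39234) = -30571*((10 + 123 + 2*20650²) - 39234) = -30571*((10 + 123 + 2*426422500) - 39234) = -30571*((10 + 123 + 852845000) - 39234) = -30571*(852845133 - 39234) = -30571*852805899 = -26071129138329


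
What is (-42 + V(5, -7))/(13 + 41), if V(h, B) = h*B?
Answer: -77/54 ≈ -1.4259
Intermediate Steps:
V(h, B) = B*h
(-42 + V(5, -7))/(13 + 41) = (-42 - 7*5)/(13 + 41) = (-42 - 35)/54 = -77*1/54 = -77/54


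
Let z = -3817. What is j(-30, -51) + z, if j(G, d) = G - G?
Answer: -3817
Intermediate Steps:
j(G, d) = 0
j(-30, -51) + z = 0 - 3817 = -3817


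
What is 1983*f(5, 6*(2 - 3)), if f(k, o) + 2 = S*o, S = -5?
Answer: 55524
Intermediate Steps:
f(k, o) = -2 - 5*o
1983*f(5, 6*(2 - 3)) = 1983*(-2 - 30*(2 - 3)) = 1983*(-2 - 30*(-1)) = 1983*(-2 - 5*(-6)) = 1983*(-2 + 30) = 1983*28 = 55524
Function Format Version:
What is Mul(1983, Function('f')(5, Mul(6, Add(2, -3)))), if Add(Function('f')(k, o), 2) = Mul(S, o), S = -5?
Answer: 55524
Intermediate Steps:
Function('f')(k, o) = Add(-2, Mul(-5, o))
Mul(1983, Function('f')(5, Mul(6, Add(2, -3)))) = Mul(1983, Add(-2, Mul(-5, Mul(6, Add(2, -3))))) = Mul(1983, Add(-2, Mul(-5, Mul(6, -1)))) = Mul(1983, Add(-2, Mul(-5, -6))) = Mul(1983, Add(-2, 30)) = Mul(1983, 28) = 55524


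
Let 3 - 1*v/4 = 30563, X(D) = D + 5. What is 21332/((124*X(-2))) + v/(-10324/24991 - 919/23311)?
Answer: 6624193561918489/24517542849 ≈ 2.7018e+5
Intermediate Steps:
X(D) = 5 + D
v = -122240 (v = 12 - 4*30563 = 12 - 122252 = -122240)
21332/((124*X(-2))) + v/(-10324/24991 - 919/23311) = 21332/((124*(5 - 2))) - 122240/(-10324/24991 - 919/23311) = 21332/((124*3)) - 122240/(-10324*1/24991 - 919*1/23311) = 21332/372 - 122240/(-10324/24991 - 919/23311) = 21332*(1/372) - 122240/(-263629493/582565201) = 5333/93 - 122240*(-582565201/263629493) = 5333/93 + 71212770170240/263629493 = 6624193561918489/24517542849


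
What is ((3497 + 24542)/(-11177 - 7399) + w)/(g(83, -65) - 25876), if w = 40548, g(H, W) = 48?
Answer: -753191609/479780928 ≈ -1.5699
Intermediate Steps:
((3497 + 24542)/(-11177 - 7399) + w)/(g(83, -65) - 25876) = ((3497 + 24542)/(-11177 - 7399) + 40548)/(48 - 25876) = (28039/(-18576) + 40548)/(-25828) = (28039*(-1/18576) + 40548)*(-1/25828) = (-28039/18576 + 40548)*(-1/25828) = (753191609/18576)*(-1/25828) = -753191609/479780928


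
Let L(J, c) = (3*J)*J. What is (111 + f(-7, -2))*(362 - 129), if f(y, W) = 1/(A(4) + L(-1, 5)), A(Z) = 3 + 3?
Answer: 233000/9 ≈ 25889.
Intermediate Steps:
L(J, c) = 3*J²
A(Z) = 6
f(y, W) = ⅑ (f(y, W) = 1/(6 + 3*(-1)²) = 1/(6 + 3*1) = 1/(6 + 3) = 1/9 = ⅑)
(111 + f(-7, -2))*(362 - 129) = (111 + ⅑)*(362 - 129) = (1000/9)*233 = 233000/9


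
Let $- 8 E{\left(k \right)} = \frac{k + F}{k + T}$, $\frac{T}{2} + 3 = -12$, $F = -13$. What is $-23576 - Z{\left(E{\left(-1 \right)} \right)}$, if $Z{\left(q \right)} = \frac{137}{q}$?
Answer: $- \frac{148044}{7} \approx -21149.0$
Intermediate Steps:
$T = -30$ ($T = -6 + 2 \left(-12\right) = -6 - 24 = -30$)
$E{\left(k \right)} = - \frac{-13 + k}{8 \left(-30 + k\right)}$ ($E{\left(k \right)} = - \frac{\left(k - 13\right) \frac{1}{k - 30}}{8} = - \frac{\left(-13 + k\right) \frac{1}{-30 + k}}{8} = - \frac{\frac{1}{-30 + k} \left(-13 + k\right)}{8} = - \frac{-13 + k}{8 \left(-30 + k\right)}$)
$-23576 - Z{\left(E{\left(-1 \right)} \right)} = -23576 - \frac{137}{\frac{1}{8} \frac{1}{-30 - 1} \left(13 - -1\right)} = -23576 - \frac{137}{\frac{1}{8} \frac{1}{-31} \left(13 + 1\right)} = -23576 - \frac{137}{\frac{1}{8} \left(- \frac{1}{31}\right) 14} = -23576 - \frac{137}{- \frac{7}{124}} = -23576 - 137 \left(- \frac{124}{7}\right) = -23576 - - \frac{16988}{7} = -23576 + \frac{16988}{7} = - \frac{148044}{7}$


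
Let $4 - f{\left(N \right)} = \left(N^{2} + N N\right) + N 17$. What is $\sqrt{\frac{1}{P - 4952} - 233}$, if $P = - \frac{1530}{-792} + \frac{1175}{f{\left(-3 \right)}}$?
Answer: $\frac{3 i \sqrt{1659795721813789}}{8007011} \approx 15.264 i$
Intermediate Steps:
$f{\left(N \right)} = 4 - 17 N - 2 N^{2}$ ($f{\left(N \right)} = 4 - \left(\left(N^{2} + N N\right) + N 17\right) = 4 - \left(\left(N^{2} + N^{2}\right) + 17 N\right) = 4 - \left(2 N^{2} + 17 N\right) = 4 - 17 N - 2 N^{2}$)
$P = \frac{54845}{1628}$ ($P = - \frac{1530}{-792} + \frac{1175}{4 - -51 - 2 \left(-3\right)^{2}} = \left(-1530\right) \left(- \frac{1}{792}\right) + \frac{1175}{4 + 51 - 18} = \frac{85}{44} + \frac{1175}{4 + 51 - 18} = \frac{85}{44} + \frac{1175}{37} = \frac{54845}{1628} \approx 33.689$)
$\sqrt{\frac{1}{P - 4952} - 233} = \sqrt{\frac{1}{\frac{54845}{1628} - 4952} - 233} = \sqrt{\frac{1}{- \frac{8007011}{1628}} - 233} = \sqrt{- \frac{1628}{8007011} - 233} = \sqrt{- \frac{1865635191}{8007011}} = \frac{3 i \sqrt{1659795721813789}}{8007011}$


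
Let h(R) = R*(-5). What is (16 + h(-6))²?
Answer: 2116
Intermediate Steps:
h(R) = -5*R
(16 + h(-6))² = (16 - 5*(-6))² = (16 + 30)² = 46² = 2116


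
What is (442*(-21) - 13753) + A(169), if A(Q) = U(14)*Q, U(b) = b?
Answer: -20669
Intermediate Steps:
A(Q) = 14*Q
(442*(-21) - 13753) + A(169) = (442*(-21) - 13753) + 14*169 = (-9282 - 13753) + 2366 = -23035 + 2366 = -20669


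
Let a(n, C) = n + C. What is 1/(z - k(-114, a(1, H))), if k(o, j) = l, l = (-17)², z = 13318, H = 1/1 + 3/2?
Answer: 1/13029 ≈ 7.6752e-5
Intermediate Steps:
H = 5/2 (H = 1*1 + 3*(½) = 1 + 3/2 = 5/2 ≈ 2.5000)
a(n, C) = C + n
l = 289
k(o, j) = 289
1/(z - k(-114, a(1, H))) = 1/(13318 - 1*289) = 1/(13318 - 289) = 1/13029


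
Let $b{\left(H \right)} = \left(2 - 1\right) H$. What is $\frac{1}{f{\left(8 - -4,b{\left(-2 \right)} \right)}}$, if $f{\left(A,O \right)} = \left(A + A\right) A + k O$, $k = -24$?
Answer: $\frac{1}{336} \approx 0.0029762$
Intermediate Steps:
$b{\left(H \right)} = H$ ($b{\left(H \right)} = 1 H = H$)
$f{\left(A,O \right)} = - 24 O + 2 A^{2}$ ($f{\left(A,O \right)} = \left(A + A\right) A - 24 O = 2 A A - 24 O = 2 A^{2} - 24 O = - 24 O + 2 A^{2}$)
$\frac{1}{f{\left(8 - -4,b{\left(-2 \right)} \right)}} = \frac{1}{\left(-24\right) \left(-2\right) + 2 \left(8 - -4\right)^{2}} = \frac{1}{48 + 2 \left(8 + 4\right)^{2}} = \frac{1}{48 + 2 \cdot 12^{2}} = \frac{1}{48 + 2 \cdot 144} = \frac{1}{48 + 288} = \frac{1}{336}$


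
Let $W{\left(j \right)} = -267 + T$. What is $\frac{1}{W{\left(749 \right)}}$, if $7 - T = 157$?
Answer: $- \frac{1}{417} \approx -0.0023981$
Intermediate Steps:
$T = -150$ ($T = 7 - 157 = -150$)
$W{\left(j \right)} = -417$ ($W{\left(j \right)} = -267 - 150 = -417$)
$\frac{1}{W{\left(749 \right)}} = \frac{1}{-417} = - \frac{1}{417}$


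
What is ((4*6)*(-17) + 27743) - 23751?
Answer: 3584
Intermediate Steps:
((4*6)*(-17) + 27743) - 23751 = (24*(-17) + 27743) - 23751 = (-408 + 27743) - 23751 = 27335 - 23751 = 3584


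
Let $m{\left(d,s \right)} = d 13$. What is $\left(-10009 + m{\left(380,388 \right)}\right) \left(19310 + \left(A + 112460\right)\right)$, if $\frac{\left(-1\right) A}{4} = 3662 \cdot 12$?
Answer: $223066414$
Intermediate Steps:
$A = -175776$ ($A = - 4 \cdot 3662 \cdot 12 = \left(-4\right) 43944 = -175776$)
$m{\left(d,s \right)} = 13 d$
$\left(-10009 + m{\left(380,388 \right)}\right) \left(19310 + \left(A + 112460\right)\right) = \left(-10009 + 13 \cdot 380\right) \left(19310 + \left(-175776 + 112460\right)\right) = \left(-10009 + 4940\right) \left(19310 - 63316\right) = \left(-5069\right) \left(-44006\right) = 223066414$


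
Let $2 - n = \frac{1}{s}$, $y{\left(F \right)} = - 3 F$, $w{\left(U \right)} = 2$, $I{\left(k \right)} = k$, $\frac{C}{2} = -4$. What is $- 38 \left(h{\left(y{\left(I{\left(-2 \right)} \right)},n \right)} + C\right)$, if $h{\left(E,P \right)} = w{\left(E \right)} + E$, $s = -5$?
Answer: $0$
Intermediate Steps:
$C = -8$ ($C = 2 \left(-4\right) = -8$)
$n = \frac{11}{5}$ ($n = 2 - \frac{1}{-5} = 2 - - \frac{1}{5} = 2 + \frac{1}{5} = \frac{11}{5} \approx 2.2$)
$h{\left(E,P \right)} = 2 + E$
$- 38 \left(h{\left(y{\left(I{\left(-2 \right)} \right)},n \right)} + C\right) = - 38 \left(\left(2 - -6\right) - 8\right) = - 38 \left(\left(2 + 6\right) - 8\right) = - 38 \left(8 - 8\right) = \left(-38\right) 0 = 0$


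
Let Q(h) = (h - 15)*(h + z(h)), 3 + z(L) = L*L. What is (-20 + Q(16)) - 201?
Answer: 48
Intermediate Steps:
z(L) = -3 + L² (z(L) = -3 + L*L = -3 + L²)
Q(h) = (-15 + h)*(-3 + h + h²) (Q(h) = (h - 15)*(h + (-3 + h²)) = (-15 + h)*(-3 + h + h²))
(-20 + Q(16)) - 201 = (-20 + (45 + 16³ - 18*16 - 14*16²)) - 201 = (-20 + (45 + 4096 - 288 - 14*256)) - 201 = (-20 + (45 + 4096 - 288 - 3584)) - 201 = (-20 + 269) - 201 = 249 - 201 = 48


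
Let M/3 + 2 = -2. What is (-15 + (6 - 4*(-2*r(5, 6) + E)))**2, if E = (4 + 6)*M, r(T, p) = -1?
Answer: 214369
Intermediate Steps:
M = -12 (M = -6 + 3*(-2) = -6 - 6 = -12)
E = -120 (E = (4 + 6)*(-12) = 10*(-12) = -120)
(-15 + (6 - 4*(-2*r(5, 6) + E)))**2 = (-15 + (6 - 4*(-2*(-1) - 120)))**2 = (-15 + (6 - 4*(2 - 120)))**2 = (-15 + (6 - 4*(-118)))**2 = (-15 + (6 + 472))**2 = (-15 + 478)**2 = 463**2 = 214369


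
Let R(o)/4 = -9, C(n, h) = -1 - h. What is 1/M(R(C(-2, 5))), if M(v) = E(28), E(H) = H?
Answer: 1/28 ≈ 0.035714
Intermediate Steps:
R(o) = -36 (R(o) = 4*(-9) = -36)
M(v) = 28
1/M(R(C(-2, 5))) = 1/28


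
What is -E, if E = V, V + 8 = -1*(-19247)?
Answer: -19239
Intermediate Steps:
V = 19239 (V = -8 - 1*(-19247) = -8 + 19247 = 19239)
E = 19239
-E = -1*19239 = -19239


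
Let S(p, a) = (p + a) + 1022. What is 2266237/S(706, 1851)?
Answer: 2266237/3579 ≈ 633.20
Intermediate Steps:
S(p, a) = 1022 + a + p (S(p, a) = (a + p) + 1022 = 1022 + a + p)
2266237/S(706, 1851) = 2266237/(1022 + 1851 + 706) = 2266237/3579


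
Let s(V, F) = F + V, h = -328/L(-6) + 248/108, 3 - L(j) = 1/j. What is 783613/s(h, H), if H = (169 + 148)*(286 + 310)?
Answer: 401993469/96870158 ≈ 4.1498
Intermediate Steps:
L(j) = 3 - 1/j
h = -51958/513 (h = -328/(3 - 1/(-6)) + 248/108 = -328/(3 - 1*(-⅙)) + 248*(1/108) = -328/(3 + ⅙) + 62/27 = -328/19/6 + 62/27 = -328*6/19 + 62/27 = -1968/19 + 62/27 = -51958/513 ≈ -101.28)
H = 188932 (H = 317*596 = 188932)
783613/s(h, H) = 783613/(188932 - 51958/513) = 783613/(96870158/513) = 783613*(513/96870158) = 401993469/96870158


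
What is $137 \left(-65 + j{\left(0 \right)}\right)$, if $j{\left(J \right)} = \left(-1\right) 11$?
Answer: $-10412$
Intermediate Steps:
$j{\left(J \right)} = -11$
$137 \left(-65 + j{\left(0 \right)}\right) = 137 \left(-65 - 11\right) = 137 \left(-76\right) = -10412$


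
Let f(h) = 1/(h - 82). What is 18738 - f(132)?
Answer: 936899/50 ≈ 18738.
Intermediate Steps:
f(h) = 1/(-82 + h)
18738 - f(132) = 18738 - 1/(-82 + 132) = 18738 - 1/50 = 936899/50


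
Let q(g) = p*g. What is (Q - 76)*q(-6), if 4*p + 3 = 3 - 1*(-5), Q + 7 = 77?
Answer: 45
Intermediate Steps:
Q = 70 (Q = -7 + 77 = 70)
p = 5/4 (p = -¾ + (3 - 1*(-5))/4 = -¾ + (3 + 5)/4 = -¾ + (¼)*8 = -¾ + 2 = 5/4 ≈ 1.2500)
q(g) = 5*g/4
(Q - 76)*q(-6) = (70 - 76)*((5/4)*(-6)) = -6*(-15/2) = 45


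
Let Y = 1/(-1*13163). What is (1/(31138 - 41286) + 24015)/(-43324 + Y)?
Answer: -3207878634697/5787138654324 ≈ -0.55431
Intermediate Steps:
Y = -1/13163 (Y = 1/(-13163) = -1/13163 ≈ -7.5971e-5)
(1/(31138 - 41286) + 24015)/(-43324 + Y) = (1/(31138 - 41286) + 24015)/(-43324 - 1/13163) = (1/(-10148) + 24015)/(-570273813/13163) = (-1/10148 + 24015)*(-13163/570273813) = (243704219/10148)*(-13163/570273813) = -3207878634697/5787138654324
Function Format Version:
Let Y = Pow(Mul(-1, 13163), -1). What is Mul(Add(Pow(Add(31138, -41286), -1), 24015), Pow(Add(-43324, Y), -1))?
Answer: Rational(-3207878634697, 5787138654324) ≈ -0.55431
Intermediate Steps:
Y = Rational(-1, 13163) (Y = Pow(-13163, -1) = Rational(-1, 13163) ≈ -7.5971e-5)
Mul(Add(Pow(Add(31138, -41286), -1), 24015), Pow(Add(-43324, Y), -1)) = Mul(Add(Pow(Add(31138, -41286), -1), 24015), Pow(Add(-43324, Rational(-1, 13163)), -1)) = Mul(Add(Pow(-10148, -1), 24015), Pow(Rational(-570273813, 13163), -1)) = Mul(Add(Rational(-1, 10148), 24015), Rational(-13163, 570273813)) = Mul(Rational(243704219, 10148), Rational(-13163, 570273813)) = Rational(-3207878634697, 5787138654324)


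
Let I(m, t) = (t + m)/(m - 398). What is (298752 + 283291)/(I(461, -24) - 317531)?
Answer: -36668709/20004016 ≈ -1.8331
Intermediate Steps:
I(m, t) = (m + t)/(-398 + m)
(298752 + 283291)/(I(461, -24) - 317531) = (298752 + 283291)/((461 - 24)/(-398 + 461) - 317531) = 582043/(437/63 - 317531) = 582043/(-20004016/63) = 582043*(-63/20004016) = -36668709/20004016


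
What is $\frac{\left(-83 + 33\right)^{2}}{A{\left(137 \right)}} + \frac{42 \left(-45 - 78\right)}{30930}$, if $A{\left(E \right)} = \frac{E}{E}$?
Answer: $\frac{12886639}{5155} \approx 2499.8$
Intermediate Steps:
$A{\left(E \right)} = 1$
$\frac{\left(-83 + 33\right)^{2}}{A{\left(137 \right)}} + \frac{42 \left(-45 - 78\right)}{30930} = \frac{\left(-83 + 33\right)^{2}}{1} + \frac{42 \left(-45 - 78\right)}{30930} = \left(-50\right)^{2} \cdot 1 + 42 \left(-123\right) \frac{1}{30930} = 2500 \cdot 1 - \frac{861}{5155} = 2500 - \frac{861}{5155} = \frac{12886639}{5155}$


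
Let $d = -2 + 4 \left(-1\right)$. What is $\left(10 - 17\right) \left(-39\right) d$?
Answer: $-1638$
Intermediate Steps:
$d = -6$ ($d = -2 - 4 = -6$)
$\left(10 - 17\right) \left(-39\right) d = \left(10 - 17\right) \left(-39\right) \left(-6\right) = \left(-7\right) \left(-39\right) \left(-6\right) = 273 \left(-6\right) = -1638$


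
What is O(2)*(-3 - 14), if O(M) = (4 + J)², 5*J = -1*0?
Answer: -272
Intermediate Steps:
J = 0 (J = (-1*0)/5 = (⅕)*0 = 0)
O(M) = 16 (O(M) = (4 + 0)² = 4² = 16)
O(2)*(-3 - 14) = 16*(-3 - 14) = 16*(-17) = -272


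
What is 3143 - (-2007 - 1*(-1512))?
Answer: 3638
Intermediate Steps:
3143 - (-2007 - 1*(-1512)) = 3143 - (-2007 + 1512) = 3143 - 1*(-495) = 3143 + 495 = 3638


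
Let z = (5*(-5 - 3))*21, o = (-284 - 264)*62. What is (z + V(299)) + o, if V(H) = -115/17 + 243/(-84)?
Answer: -16577013/476 ≈ -34826.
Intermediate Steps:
V(H) = -4597/476 (V(H) = -115*1/17 + 243*(-1/84) = -115/17 - 81/28 = -4597/476)
o = -33976 (o = -548*62 = -33976)
z = -840 (z = (5*(-8))*21 = -40*21 = -840)
(z + V(299)) + o = (-840 - 4597/476) - 33976 = -404437/476 - 33976 = -16577013/476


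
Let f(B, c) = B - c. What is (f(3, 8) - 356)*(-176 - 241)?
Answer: 150537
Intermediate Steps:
(f(3, 8) - 356)*(-176 - 241) = ((3 - 1*8) - 356)*(-176 - 241) = ((3 - 8) - 356)*(-417) = (-5 - 356)*(-417) = -361*(-417) = 150537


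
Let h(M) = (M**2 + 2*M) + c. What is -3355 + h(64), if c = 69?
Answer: 938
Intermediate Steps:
h(M) = 69 + M**2 + 2*M (h(M) = (M**2 + 2*M) + 69 = 69 + M**2 + 2*M)
-3355 + h(64) = -3355 + (69 + 64**2 + 2*64) = -3355 + (69 + 4096 + 128) = -3355 + 4293 = 938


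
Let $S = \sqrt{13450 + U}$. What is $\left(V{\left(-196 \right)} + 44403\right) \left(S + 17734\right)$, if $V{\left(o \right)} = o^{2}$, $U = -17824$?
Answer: $1468712146 + 2236113 i \sqrt{6} \approx 1.4687 \cdot 10^{9} + 5.4773 \cdot 10^{6} i$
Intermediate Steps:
$S = 27 i \sqrt{6}$ ($S = \sqrt{13450 - 17824} = \sqrt{-4374} = 27 i \sqrt{6} \approx 66.136 i$)
$\left(V{\left(-196 \right)} + 44403\right) \left(S + 17734\right) = \left(\left(-196\right)^{2} + 44403\right) \left(27 i \sqrt{6} + 17734\right) = \left(38416 + 44403\right) \left(17734 + 27 i \sqrt{6}\right) = 82819 \left(17734 + 27 i \sqrt{6}\right) = 1468712146 + 2236113 i \sqrt{6}$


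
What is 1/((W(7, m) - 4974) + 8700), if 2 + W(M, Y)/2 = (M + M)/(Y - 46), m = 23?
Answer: 23/85578 ≈ 0.00026876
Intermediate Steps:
W(M, Y) = -4 + 4*M/(-46 + Y) (W(M, Y) = -4 + 2*((M + M)/(Y - 46)) = -4 + 2*((2*M)/(-46 + Y)) = -4 + 2*(2*M/(-46 + Y)) = -4 + 4*M/(-46 + Y))
1/((W(7, m) - 4974) + 8700) = 1/((4*(46 + 7 - 1*23)/(-46 + 23) - 4974) + 8700) = 1/((4*(46 + 7 - 23)/(-23) - 4974) + 8700) = 1/((4*(-1/23)*30 - 4974) + 8700) = 1/((-120/23 - 4974) + 8700) = 1/(-114522/23 + 8700) = 1/(85578/23) = 23/85578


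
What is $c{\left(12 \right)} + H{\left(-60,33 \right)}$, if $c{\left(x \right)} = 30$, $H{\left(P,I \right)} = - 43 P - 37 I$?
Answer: $1389$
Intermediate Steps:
$c{\left(12 \right)} + H{\left(-60,33 \right)} = 30 - -1359 = 30 + \left(2580 - 1221\right) = 30 + 1359 = 1389$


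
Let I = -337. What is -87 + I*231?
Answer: -77934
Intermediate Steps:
-87 + I*231 = -87 - 337*231 = -87 - 77847 = -77934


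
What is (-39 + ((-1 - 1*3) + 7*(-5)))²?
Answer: 6084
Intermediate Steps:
(-39 + ((-1 - 1*3) + 7*(-5)))² = (-39 + ((-1 - 3) - 35))² = (-39 + (-4 - 35))² = (-39 - 39)² = (-78)² = 6084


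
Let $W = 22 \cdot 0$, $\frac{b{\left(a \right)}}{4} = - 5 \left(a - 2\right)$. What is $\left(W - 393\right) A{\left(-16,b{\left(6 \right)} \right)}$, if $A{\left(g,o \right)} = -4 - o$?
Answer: $-29868$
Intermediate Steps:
$b{\left(a \right)} = 40 - 20 a$ ($b{\left(a \right)} = 4 \left(- 5 \left(a - 2\right)\right) = 4 \left(- 5 \left(-2 + a\right)\right) = 4 \left(10 - 5 a\right) = 40 - 20 a$)
$W = 0$
$\left(W - 393\right) A{\left(-16,b{\left(6 \right)} \right)} = \left(0 - 393\right) \left(-4 - \left(40 - 120\right)\right) = - 393 \left(-4 - \left(40 - 120\right)\right) = - 393 \left(-4 - -80\right) = - 393 \left(-4 + 80\right) = \left(-393\right) 76 = -29868$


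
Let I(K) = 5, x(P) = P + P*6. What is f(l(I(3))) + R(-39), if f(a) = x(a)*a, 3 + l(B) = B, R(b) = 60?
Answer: 88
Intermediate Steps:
x(P) = 7*P (x(P) = P + 6*P = 7*P)
l(B) = -3 + B
f(a) = 7*a**2 (f(a) = (7*a)*a = 7*a**2)
f(l(I(3))) + R(-39) = 7*(-3 + 5)**2 + 60 = 7*2**2 + 60 = 7*4 + 60 = 28 + 60 = 88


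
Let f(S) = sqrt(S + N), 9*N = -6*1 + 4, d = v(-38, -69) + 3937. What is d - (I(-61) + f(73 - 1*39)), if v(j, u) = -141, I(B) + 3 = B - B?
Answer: 3799 - 4*sqrt(19)/3 ≈ 3793.2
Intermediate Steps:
I(B) = -3 (I(B) = -3 + (B - B) = -3 + 0 = -3)
d = 3796 (d = -141 + 3937 = 3796)
N = -2/9 (N = (-6*1 + 4)/9 = (-6 + 4)/9 = (1/9)*(-2) = -2/9 ≈ -0.22222)
f(S) = sqrt(-2/9 + S) (f(S) = sqrt(S - 2/9) = sqrt(-2/9 + S))
d - (I(-61) + f(73 - 1*39)) = 3796 - (-3 + sqrt(-2 + 9*(73 - 1*39))/3) = 3796 - (-3 + sqrt(-2 + 9*(73 - 39))/3) = 3796 - (-3 + sqrt(-2 + 9*34)/3) = 3796 - (-3 + sqrt(-2 + 306)/3) = 3796 - (-3 + sqrt(304)/3) = 3796 - (-3 + (4*sqrt(19))/3) = 3796 - (-3 + 4*sqrt(19)/3) = 3796 + (3 - 4*sqrt(19)/3) = 3799 - 4*sqrt(19)/3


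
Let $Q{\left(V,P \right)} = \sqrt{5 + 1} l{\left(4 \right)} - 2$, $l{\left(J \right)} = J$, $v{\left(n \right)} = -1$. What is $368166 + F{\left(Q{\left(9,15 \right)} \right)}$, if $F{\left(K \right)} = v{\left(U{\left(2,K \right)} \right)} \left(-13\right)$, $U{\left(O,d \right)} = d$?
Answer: $368179$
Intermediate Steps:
$Q{\left(V,P \right)} = -2 + 4 \sqrt{6}$ ($Q{\left(V,P \right)} = \sqrt{5 + 1} \cdot 4 - 2 = \sqrt{6} \cdot 4 - 2 = 4 \sqrt{6} - 2 = -2 + 4 \sqrt{6}$)
$F{\left(K \right)} = 13$ ($F{\left(K \right)} = \left(-1\right) \left(-13\right) = 13$)
$368166 + F{\left(Q{\left(9,15 \right)} \right)} = 368166 + 13 = 368179$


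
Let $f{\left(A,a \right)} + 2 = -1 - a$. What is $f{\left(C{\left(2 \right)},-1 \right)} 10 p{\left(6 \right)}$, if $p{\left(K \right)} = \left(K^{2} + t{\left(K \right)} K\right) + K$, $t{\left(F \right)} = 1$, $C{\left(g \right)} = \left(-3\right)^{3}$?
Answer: $-960$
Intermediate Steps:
$C{\left(g \right)} = -27$
$p{\left(K \right)} = K^{2} + 2 K$ ($p{\left(K \right)} = \left(K^{2} + 1 K\right) + K = \left(K^{2} + K\right) + K = \left(K + K^{2}\right) + K = K^{2} + 2 K$)
$f{\left(A,a \right)} = -3 - a$ ($f{\left(A,a \right)} = -2 - \left(1 + a\right) = -3 - a$)
$f{\left(C{\left(2 \right)},-1 \right)} 10 p{\left(6 \right)} = \left(-3 - -1\right) 10 \cdot 6 \left(2 + 6\right) = \left(-3 + 1\right) 10 \cdot 6 \cdot 8 = \left(-2\right) 10 \cdot 48 = \left(-20\right) 48 = -960$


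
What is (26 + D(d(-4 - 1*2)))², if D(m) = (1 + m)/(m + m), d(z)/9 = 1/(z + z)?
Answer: 24025/36 ≈ 667.36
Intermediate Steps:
d(z) = 9/(2*z) (d(z) = 9/(z + z) = 9/((2*z)) = 9*(1/(2*z)) = 9/(2*z))
D(m) = (1 + m)/(2*m) (D(m) = (1 + m)/((2*m)) = (1 + m)*(1/(2*m)) = (1 + m)/(2*m))
(26 + D(d(-4 - 1*2)))² = (26 + (1 + 9/(2*(-4 - 1*2)))/(2*((9/(2*(-4 - 1*2))))))² = (26 + (1 + 9/(2*(-4 - 2)))/(2*((9/(2*(-4 - 2))))))² = (26 + (1 + (9/2)/(-6))/(2*(((9/2)/(-6)))))² = (26 + (1 + (9/2)*(-⅙))/(2*(((9/2)*(-⅙)))))² = (26 + (1 - ¾)/(2*(-¾)))² = (26 + (½)*(-4/3)*(¼))² = (26 - ⅙)² = (155/6)² = 24025/36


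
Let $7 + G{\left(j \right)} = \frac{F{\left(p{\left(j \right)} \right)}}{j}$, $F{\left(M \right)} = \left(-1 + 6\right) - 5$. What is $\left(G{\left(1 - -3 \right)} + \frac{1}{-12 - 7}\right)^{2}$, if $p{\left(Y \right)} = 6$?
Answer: $\frac{17956}{361} \approx 49.74$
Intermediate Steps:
$F{\left(M \right)} = 0$ ($F{\left(M \right)} = 5 - 5 = 0$)
$G{\left(j \right)} = -7$ ($G{\left(j \right)} = -7 + \frac{0}{j} = -7 + 0 = -7$)
$\left(G{\left(1 - -3 \right)} + \frac{1}{-12 - 7}\right)^{2} = \left(-7 + \frac{1}{-12 - 7}\right)^{2} = \left(-7 + \frac{1}{-19}\right)^{2} = \left(-7 - \frac{1}{19}\right)^{2} = \left(- \frac{134}{19}\right)^{2} = \frac{17956}{361}$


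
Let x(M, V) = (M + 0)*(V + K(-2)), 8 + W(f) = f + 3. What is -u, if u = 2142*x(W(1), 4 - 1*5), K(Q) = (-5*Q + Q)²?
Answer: 539784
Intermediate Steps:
W(f) = -5 + f (W(f) = -8 + (f + 3) = -8 + (3 + f) = -5 + f)
K(Q) = 16*Q² (K(Q) = (-4*Q)² = 16*Q²)
x(M, V) = M*(64 + V) (x(M, V) = (M + 0)*(V + 16*(-2)²) = M*(V + 16*4) = M*(V + 64) = M*(64 + V))
u = -539784 (u = 2142*((-5 + 1)*(64 + (4 - 1*5))) = 2142*(-4*(64 + (4 - 5))) = 2142*(-4*(64 - 1)) = 2142*(-4*63) = 2142*(-252) = -539784)
-u = -1*(-539784) = 539784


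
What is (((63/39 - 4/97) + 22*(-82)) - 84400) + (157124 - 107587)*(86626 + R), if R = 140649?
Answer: 14196887130916/1261 ≈ 1.1258e+10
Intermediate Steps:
(((63/39 - 4/97) + 22*(-82)) - 84400) + (157124 - 107587)*(86626 + R) = (((63/39 - 4/97) + 22*(-82)) - 84400) + (157124 - 107587)*(86626 + 140649) = (((63*(1/39) - 4*1/97) - 1804) - 84400) + 49537*227275 = (((21/13 - 4/97) - 1804) - 84400) + 11258521675 = ((1985/1261 - 1804) - 84400) + 11258521675 = (-2272859/1261 - 84400) + 11258521675 = -108701259/1261 + 11258521675 = 14196887130916/1261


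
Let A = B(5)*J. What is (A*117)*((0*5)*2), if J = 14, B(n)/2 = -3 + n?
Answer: 0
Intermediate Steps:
B(n) = -6 + 2*n (B(n) = 2*(-3 + n) = -6 + 2*n)
A = 56 (A = (-6 + 2*5)*14 = (-6 + 10)*14 = 4*14 = 56)
(A*117)*((0*5)*2) = (56*117)*((0*5)*2) = 6552*(0*2) = 6552*0 = 0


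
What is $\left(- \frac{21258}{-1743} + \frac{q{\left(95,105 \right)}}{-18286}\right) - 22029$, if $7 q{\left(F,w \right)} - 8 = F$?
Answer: $- \frac{233910186767}{10624166} \approx -22017.0$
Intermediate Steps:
$q{\left(F,w \right)} = \frac{8}{7} + \frac{F}{7}$
$\left(- \frac{21258}{-1743} + \frac{q{\left(95,105 \right)}}{-18286}\right) - 22029 = \left(- \frac{21258}{-1743} + \frac{\frac{8}{7} + \frac{1}{7} \cdot 95}{-18286}\right) - 22029 = \left(\left(-21258\right) \left(- \frac{1}{1743}\right) + \left(\frac{8}{7} + \frac{95}{7}\right) \left(- \frac{1}{18286}\right)\right) - 22029 = \left(\frac{7086}{581} + \frac{103}{7} \left(- \frac{1}{18286}\right)\right) - 22029 = \left(\frac{7086}{581} - \frac{103}{128002}\right) - 22029 = \frac{129566047}{10624166} - 22029 = - \frac{233910186767}{10624166}$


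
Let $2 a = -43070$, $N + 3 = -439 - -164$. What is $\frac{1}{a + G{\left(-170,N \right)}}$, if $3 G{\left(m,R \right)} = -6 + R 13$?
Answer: $- \frac{3}{68225} \approx -4.3972 \cdot 10^{-5}$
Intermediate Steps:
$N = -278$ ($N = -3 - 275 = -278$)
$G{\left(m,R \right)} = -2 + \frac{13 R}{3}$ ($G{\left(m,R \right)} = \frac{-6 + R 13}{3} = \frac{-6 + 13 R}{3} = -2 + \frac{13 R}{3}$)
$a = -21535$ ($a = \frac{1}{2} \left(-43070\right) = -21535$)
$\frac{1}{a + G{\left(-170,N \right)}} = \frac{1}{-21535 + \left(-2 + \frac{13}{3} \left(-278\right)\right)} = \frac{1}{-21535 - \frac{3620}{3}} = \frac{1}{- \frac{68225}{3}} = - \frac{3}{68225}$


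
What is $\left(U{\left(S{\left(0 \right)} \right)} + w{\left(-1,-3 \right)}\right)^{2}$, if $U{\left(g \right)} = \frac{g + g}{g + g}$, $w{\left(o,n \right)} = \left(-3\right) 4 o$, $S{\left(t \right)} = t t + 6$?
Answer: $169$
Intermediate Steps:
$S{\left(t \right)} = 6 + t^{2}$ ($S{\left(t \right)} = t^{2} + 6 = 6 + t^{2}$)
$w{\left(o,n \right)} = - 12 o$
$U{\left(g \right)} = 1$ ($U{\left(g \right)} = \frac{2 g}{2 g} = 2 g \frac{1}{2 g} = 1$)
$\left(U{\left(S{\left(0 \right)} \right)} + w{\left(-1,-3 \right)}\right)^{2} = \left(1 - -12\right)^{2} = \left(1 + 12\right)^{2} = 13^{2} = 169$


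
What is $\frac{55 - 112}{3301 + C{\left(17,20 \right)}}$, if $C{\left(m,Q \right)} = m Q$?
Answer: $- \frac{57}{3641} \approx -0.015655$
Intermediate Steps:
$C{\left(m,Q \right)} = Q m$
$\frac{55 - 112}{3301 + C{\left(17,20 \right)}} = \frac{55 - 112}{3301 + 20 \cdot 17} = - \frac{57}{3301 + 340} = - \frac{57}{3641}$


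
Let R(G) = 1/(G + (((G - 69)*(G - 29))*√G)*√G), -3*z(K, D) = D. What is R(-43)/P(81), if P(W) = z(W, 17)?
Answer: 3/5895515 ≈ 5.0886e-7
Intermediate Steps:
z(K, D) = -D/3
P(W) = -17/3 (P(W) = -⅓*17 = -17/3)
R(G) = 1/(G + G*(-69 + G)*(-29 + G)) (R(G) = 1/(G + (((-69 + G)*(-29 + G))*√G)*√G) = 1/(G + (√G*(-69 + G)*(-29 + G))*√G) = 1/(G + G*(-69 + G)*(-29 + G)))
R(-43)/P(81) = (1/((-43)*(2002 + (-43)² - 98*(-43))))/(-17/3) = -1/(43*(2002 + 1849 + 4214))*(-3/17) = -1/43/8065*(-3/17) = -1/43*1/8065*(-3/17) = -1/346795*(-3/17) = 3/5895515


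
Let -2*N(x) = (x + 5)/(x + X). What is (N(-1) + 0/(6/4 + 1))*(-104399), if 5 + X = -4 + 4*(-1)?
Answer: -104399/7 ≈ -14914.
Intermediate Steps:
X = -13 (X = -5 + (-4 + 4*(-1)) = -5 + (-4 - 4) = -5 - 8 = -13)
N(x) = -(5 + x)/(2*(-13 + x)) (N(x) = -(x + 5)/(2*(x - 13)) = -(5 + x)/(2*(-13 + x)))
(N(-1) + 0/(6/4 + 1))*(-104399) = ((-5 - 1*(-1))/(2*(-13 - 1)) + 0/(6/4 + 1))*(-104399) = ((1/2)*(-5 + 1)/(-14) + 0/(6*(1/4) + 1))*(-104399) = ((1/2)*(-1/14)*(-4) + 0/(3/2 + 1))*(-104399) = (1/7 + 0/(5/2))*(-104399) = (1/7 + (2/5)*0)*(-104399) = (1/7 + 0)*(-104399) = (1/7)*(-104399) = -104399/7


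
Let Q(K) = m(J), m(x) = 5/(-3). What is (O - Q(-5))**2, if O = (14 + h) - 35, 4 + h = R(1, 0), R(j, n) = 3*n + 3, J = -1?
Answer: 3721/9 ≈ 413.44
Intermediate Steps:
m(x) = -5/3 (m(x) = 5*(-1/3) = -5/3)
R(j, n) = 3 + 3*n
Q(K) = -5/3
h = -1 (h = -4 + (3 + 3*0) = -4 + (3 + 0) = -4 + 3 = -1)
O = -22 (O = (14 - 1) - 35 = 13 - 35 = -22)
(O - Q(-5))**2 = (-22 - 1*(-5/3))**2 = (-22 + 5/3)**2 = (-61/3)**2 = 3721/9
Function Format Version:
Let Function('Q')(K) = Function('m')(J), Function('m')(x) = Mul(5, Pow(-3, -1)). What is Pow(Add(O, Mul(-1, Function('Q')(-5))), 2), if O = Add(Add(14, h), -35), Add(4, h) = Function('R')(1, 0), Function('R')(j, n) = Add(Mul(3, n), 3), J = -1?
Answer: Rational(3721, 9) ≈ 413.44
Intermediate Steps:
Function('m')(x) = Rational(-5, 3) (Function('m')(x) = Mul(5, Rational(-1, 3)) = Rational(-5, 3))
Function('R')(j, n) = Add(3, Mul(3, n))
Function('Q')(K) = Rational(-5, 3)
h = -1 (h = Add(-4, Add(3, Mul(3, 0))) = Add(-4, Add(3, 0)) = Add(-4, 3) = -1)
O = -22 (O = Add(Add(14, -1), -35) = Add(13, -35) = -22)
Pow(Add(O, Mul(-1, Function('Q')(-5))), 2) = Pow(Add(-22, Mul(-1, Rational(-5, 3))), 2) = Pow(Add(-22, Rational(5, 3)), 2) = Pow(Rational(-61, 3), 2) = Rational(3721, 9)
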